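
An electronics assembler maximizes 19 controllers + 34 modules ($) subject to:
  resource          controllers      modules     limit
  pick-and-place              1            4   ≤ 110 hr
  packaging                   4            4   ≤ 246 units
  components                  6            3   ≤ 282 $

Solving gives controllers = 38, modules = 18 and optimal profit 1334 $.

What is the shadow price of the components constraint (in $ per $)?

2

At the optimum: pick-and-place uses 110 of 110 (binding); packaging uses 224 of 246 (slack = 22); components uses 282 of 282 (binding).
By complementary slackness, y = 0 for the non-binding constraint.
The binding rows give the dual system: 1·y_pick-and-place + 6·y_components = 19 and 4·y_pick-and-place + 3·y_components = 34.
This yields shadow prices y_pick-and-place = 7, y_components = 2.
Shadow price of components = 2.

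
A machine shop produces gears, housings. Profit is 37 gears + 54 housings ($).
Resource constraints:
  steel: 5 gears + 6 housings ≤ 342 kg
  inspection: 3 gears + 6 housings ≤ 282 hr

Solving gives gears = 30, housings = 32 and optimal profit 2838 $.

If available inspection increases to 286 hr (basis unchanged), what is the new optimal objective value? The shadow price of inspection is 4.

2854

Δb = 4, so new z* = 2838 + (4)·(4) = 2838 + 16 = 2854.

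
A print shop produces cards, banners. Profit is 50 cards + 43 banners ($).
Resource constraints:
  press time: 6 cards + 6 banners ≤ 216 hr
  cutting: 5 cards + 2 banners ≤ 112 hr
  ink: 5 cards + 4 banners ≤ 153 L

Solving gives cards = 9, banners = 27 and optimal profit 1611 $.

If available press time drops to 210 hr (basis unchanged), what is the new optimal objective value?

At the optimum: press time uses 216 of 216 (binding); cutting uses 99 of 112 (slack = 13); ink uses 153 of 153 (binding).
Slack constraints have shadow price 0 (complementary slackness).
The binding rows give the dual system: 6·y_press time + 5·y_ink = 50 and 6·y_press time + 4·y_ink = 43.
Solving: y_press time = 2.5, y_ink = 7.
Δz = y_press time·Δb = 2.5 × (-6) = -15, so new z* = 1611 − 15 = 1596.

1596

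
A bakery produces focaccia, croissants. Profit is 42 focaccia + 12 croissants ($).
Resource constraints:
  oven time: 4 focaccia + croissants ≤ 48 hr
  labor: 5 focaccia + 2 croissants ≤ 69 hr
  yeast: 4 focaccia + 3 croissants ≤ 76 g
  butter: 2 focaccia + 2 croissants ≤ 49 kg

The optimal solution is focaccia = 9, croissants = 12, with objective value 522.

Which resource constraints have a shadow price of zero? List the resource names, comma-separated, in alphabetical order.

oven time: 48/48 (binding)
labor: 69/69 (binding)
yeast: 72/76 (slack 4)
butter: 42/49 (slack 7)
By complementary slackness, a constraint with positive slack has shadow price 0 → butter, yeast.

butter, yeast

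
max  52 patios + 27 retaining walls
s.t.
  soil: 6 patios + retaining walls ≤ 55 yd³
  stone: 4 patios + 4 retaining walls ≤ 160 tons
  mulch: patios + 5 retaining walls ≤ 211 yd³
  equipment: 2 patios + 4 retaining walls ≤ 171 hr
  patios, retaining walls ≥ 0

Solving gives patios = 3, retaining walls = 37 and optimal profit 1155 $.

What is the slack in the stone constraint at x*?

0

stone used = 4·3 + 4·37 = 160; slack = 160 − 160 = 0.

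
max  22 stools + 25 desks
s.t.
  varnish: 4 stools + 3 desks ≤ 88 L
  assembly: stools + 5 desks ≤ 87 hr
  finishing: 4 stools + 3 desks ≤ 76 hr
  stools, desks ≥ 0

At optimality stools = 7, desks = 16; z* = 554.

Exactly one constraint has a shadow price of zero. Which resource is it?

varnish

varnish: 76/88 (slack 12)
assembly: 87/87 (binding)
finishing: 76/76 (binding)
By complementary slackness, a constraint with positive slack has shadow price 0 → varnish.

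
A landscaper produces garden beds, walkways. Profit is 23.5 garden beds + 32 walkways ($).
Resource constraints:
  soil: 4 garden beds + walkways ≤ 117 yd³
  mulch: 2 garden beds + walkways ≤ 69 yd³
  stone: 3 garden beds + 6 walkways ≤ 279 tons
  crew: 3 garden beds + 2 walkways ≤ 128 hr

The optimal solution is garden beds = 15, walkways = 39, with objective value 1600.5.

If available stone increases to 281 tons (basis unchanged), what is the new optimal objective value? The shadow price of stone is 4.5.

Δb = 2, so new z* = 1600.5 + (4.5)·(2) = 1600.5 + 9 = 1609.5.

1609.5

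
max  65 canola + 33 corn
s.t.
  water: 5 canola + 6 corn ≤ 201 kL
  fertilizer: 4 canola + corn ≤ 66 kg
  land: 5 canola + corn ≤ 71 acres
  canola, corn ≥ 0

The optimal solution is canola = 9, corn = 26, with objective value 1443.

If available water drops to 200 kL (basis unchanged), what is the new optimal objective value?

At the optimum: water uses 201 of 201 (binding); fertilizer uses 62 of 66 (slack = 4); land uses 71 of 71 (binding).
Since fertilizer is not tight, its dual is 0.
The binding rows give the dual system: 5·y_water + 5·y_land = 65 and 6·y_water + 1·y_land = 33.
→ y_water = 4 and y_land = 9.
Δz = y_water·Δb = 4 × (-1) = -4, so new z* = 1443 − 4 = 1439.

1439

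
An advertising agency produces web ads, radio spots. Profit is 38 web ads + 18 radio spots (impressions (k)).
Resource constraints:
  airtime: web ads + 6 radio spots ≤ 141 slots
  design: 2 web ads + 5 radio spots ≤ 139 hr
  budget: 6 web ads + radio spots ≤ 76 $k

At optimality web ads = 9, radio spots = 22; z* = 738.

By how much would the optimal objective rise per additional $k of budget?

6

Binding: airtime and budget. Non-binding: design (11 unused).
Since design is not tight, its dual is 0.
The binding rows give the dual system: 1·y_airtime + 6·y_budget = 38 and 6·y_airtime + 1·y_budget = 18.
Solving: y_airtime = 2, y_budget = 6.
Shadow price of budget = 6.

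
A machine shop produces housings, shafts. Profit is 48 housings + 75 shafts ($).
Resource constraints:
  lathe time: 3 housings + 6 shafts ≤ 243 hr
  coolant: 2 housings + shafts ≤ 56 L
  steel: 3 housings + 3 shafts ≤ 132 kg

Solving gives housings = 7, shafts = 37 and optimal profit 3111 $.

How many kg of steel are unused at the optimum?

0

steel used = 3·7 + 3·37 = 132; slack = 132 − 132 = 0.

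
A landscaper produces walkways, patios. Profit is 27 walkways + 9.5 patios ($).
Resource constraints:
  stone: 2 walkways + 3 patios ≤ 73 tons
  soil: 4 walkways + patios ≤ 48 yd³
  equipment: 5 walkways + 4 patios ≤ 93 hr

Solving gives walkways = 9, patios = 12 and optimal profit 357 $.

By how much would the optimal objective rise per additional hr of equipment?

1

Binding: soil and equipment. Non-binding: stone (19 unused).
By complementary slackness, y = 0 for the non-binding constraint.
The binding rows give the dual system: 4·y_soil + 5·y_equipment = 27 and 1·y_soil + 4·y_equipment = 9.5.
This yields shadow prices y_soil = 5.5, y_equipment = 1.
Shadow price of equipment = 1.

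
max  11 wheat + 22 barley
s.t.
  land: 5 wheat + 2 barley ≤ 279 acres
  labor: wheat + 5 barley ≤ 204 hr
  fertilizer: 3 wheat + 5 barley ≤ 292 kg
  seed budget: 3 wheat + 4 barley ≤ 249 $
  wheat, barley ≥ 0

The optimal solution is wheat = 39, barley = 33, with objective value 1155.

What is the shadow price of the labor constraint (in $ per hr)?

2

Binding: labor and seed budget. Non-binding: land (18 unused), fertilizer (10 unused).
By complementary slackness, y = 0 for the non-binding constraints.
The binding rows give the dual system: 1·y_labor + 3·y_seed budget = 11 and 5·y_labor + 4·y_seed budget = 22.
Solving: y_labor = 2, y_seed budget = 3.
Shadow price of labor = 2.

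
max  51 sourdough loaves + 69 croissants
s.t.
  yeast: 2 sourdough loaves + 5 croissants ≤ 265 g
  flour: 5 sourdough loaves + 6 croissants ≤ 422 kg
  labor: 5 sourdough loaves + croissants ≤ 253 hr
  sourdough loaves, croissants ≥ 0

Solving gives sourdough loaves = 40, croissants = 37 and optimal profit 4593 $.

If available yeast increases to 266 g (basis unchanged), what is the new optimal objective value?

4596

At the optimum: yeast uses 265 of 265 (binding); flour uses 422 of 422 (binding); labor uses 237 of 253 (slack = 16).
Slack constraints have shadow price 0 (complementary slackness).
From A_Bᵀ y = c: 2·y_yeast + 5·y_flour = 51; 5·y_yeast + 6·y_flour = 69.
This yields shadow prices y_yeast = 3, y_flour = 9.
Δz = y_yeast·Δb = 3 × (1) = 3, so new z* = 4593 + 3 = 4596.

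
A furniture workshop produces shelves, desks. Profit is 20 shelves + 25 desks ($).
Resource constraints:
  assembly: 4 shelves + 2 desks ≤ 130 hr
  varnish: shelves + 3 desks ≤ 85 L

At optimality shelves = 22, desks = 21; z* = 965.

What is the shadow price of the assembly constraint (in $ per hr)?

3.5

Both assembly and varnish are binding at x*.
From A_Bᵀ y = c: 4·y_assembly + 1·y_varnish = 20; 2·y_assembly + 3·y_varnish = 25.
This yields shadow prices y_assembly = 3.5, y_varnish = 6.
Shadow price of assembly = 3.5.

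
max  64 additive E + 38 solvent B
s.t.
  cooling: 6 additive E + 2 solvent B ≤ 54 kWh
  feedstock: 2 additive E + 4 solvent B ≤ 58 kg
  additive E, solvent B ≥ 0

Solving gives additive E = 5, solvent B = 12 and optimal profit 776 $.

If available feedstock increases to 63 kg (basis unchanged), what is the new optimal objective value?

At the optimum: cooling uses 54 of 54 (binding); feedstock uses 58 of 58 (binding).
Dual feasibility on the basic columns requires 6·y_cooling + 2·y_feedstock = 64, 2·y_cooling + 4·y_feedstock = 38.
Solving: y_cooling = 9, y_feedstock = 5.
Δz = y_feedstock·Δb = 5 × (5) = 25, so new z* = 776 + 25 = 801.

801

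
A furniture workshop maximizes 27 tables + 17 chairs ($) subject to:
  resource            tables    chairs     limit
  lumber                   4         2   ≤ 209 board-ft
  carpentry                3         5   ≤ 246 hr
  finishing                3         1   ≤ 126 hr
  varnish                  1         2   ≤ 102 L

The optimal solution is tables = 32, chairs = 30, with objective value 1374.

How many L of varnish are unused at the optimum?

varnish used = 1·32 + 2·30 = 92; slack = 102 − 92 = 10.

10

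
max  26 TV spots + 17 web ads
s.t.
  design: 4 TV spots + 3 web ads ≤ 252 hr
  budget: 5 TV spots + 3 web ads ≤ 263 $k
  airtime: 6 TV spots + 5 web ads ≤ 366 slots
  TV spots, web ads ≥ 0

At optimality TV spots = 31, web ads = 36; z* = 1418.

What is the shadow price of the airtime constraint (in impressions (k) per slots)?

1

At the optimum: design uses 232 of 252 (slack = 20); budget uses 263 of 263 (binding); airtime uses 366 of 366 (binding).
Since design is not tight, its dual is 0.
The binding rows give the dual system: 5·y_budget + 6·y_airtime = 26 and 3·y_budget + 5·y_airtime = 17.
This yields shadow prices y_budget = 4, y_airtime = 1.
Shadow price of airtime = 1.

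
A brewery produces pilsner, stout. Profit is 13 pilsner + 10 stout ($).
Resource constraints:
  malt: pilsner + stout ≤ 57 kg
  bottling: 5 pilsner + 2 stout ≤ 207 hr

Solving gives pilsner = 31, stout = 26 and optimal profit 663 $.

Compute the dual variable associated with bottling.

Both malt and bottling are binding at x*.
From A_Bᵀ y = c: 1·y_malt + 5·y_bottling = 13; 1·y_malt + 2·y_bottling = 10.
This yields shadow prices y_malt = 8, y_bottling = 1.
Shadow price of bottling = 1.

1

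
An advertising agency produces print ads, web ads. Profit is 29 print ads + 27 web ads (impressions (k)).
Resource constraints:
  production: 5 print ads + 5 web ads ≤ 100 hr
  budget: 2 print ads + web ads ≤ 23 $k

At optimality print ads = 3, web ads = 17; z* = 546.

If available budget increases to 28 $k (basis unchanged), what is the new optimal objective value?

556

Check each constraint at x*: production 100/100 (tight); budget 23/23 (tight).
Dual feasibility on the basic columns requires 5·y_production + 2·y_budget = 29, 5·y_production + 1·y_budget = 27.
Solving: y_production = 5, y_budget = 2.
Δz = y_budget·Δb = 2 × (5) = 10, so new z* = 546 + 10 = 556.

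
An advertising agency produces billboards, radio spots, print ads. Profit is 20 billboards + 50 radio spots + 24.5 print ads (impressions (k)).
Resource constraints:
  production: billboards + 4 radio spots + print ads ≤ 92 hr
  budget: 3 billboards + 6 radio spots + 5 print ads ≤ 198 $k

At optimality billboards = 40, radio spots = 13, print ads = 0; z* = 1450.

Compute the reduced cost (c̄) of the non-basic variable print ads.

Both production and budget are binding at x*.
From A_Bᵀ y = c: 1·y_production + 3·y_budget = 20; 4·y_production + 6·y_budget = 50.
→ y_production = 5 and y_budget = 5.
Reduced cost of print ads: c₃ − yᵀa₃ = 24.5 − (5·1 + 5·5) = 24.5 − 30 = -5.5.

-5.5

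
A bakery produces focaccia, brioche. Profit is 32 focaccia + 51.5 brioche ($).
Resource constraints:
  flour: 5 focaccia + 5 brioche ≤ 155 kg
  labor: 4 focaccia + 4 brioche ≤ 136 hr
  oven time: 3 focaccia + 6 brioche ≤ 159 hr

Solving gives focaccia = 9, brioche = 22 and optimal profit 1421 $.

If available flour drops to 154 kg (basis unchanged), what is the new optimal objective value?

1418.5

Check each constraint at x*: flour 155/155 (tight); labor 124/136 (slack 12); oven time 159/159 (tight).
Slack constraints have shadow price 0 (complementary slackness).
Dual feasibility on the basic columns requires 5·y_flour + 3·y_oven time = 32, 5·y_flour + 6·y_oven time = 51.5.
→ y_flour = 2.5 and y_oven time = 6.5.
Δz = y_flour·Δb = 2.5 × (-1) = -2.5, so new z* = 1421 − 2.5 = 1418.5.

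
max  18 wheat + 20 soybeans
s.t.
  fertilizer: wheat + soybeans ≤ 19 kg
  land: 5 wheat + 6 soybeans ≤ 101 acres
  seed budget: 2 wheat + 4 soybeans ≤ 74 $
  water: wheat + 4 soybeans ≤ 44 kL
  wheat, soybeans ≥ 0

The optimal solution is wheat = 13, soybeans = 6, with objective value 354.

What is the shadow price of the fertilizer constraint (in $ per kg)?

Binding: fertilizer and land. Non-binding: seed budget (24 unused), water (7 unused).
Since seed budget, water are not tight, their duals are 0.
From A_Bᵀ y = c: 1·y_fertilizer + 5·y_land = 18; 1·y_fertilizer + 6·y_land = 20.
Solving: y_fertilizer = 8, y_land = 2.
Shadow price of fertilizer = 8.

8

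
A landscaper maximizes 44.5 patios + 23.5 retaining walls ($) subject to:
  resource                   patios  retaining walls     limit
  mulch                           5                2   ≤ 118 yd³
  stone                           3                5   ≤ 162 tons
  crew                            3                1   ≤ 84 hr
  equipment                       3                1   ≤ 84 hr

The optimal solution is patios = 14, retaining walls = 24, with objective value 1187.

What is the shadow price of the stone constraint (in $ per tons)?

1.5

At the optimum: mulch uses 118 of 118 (binding); stone uses 162 of 162 (binding); crew uses 66 of 84 (slack = 18); equipment uses 66 of 84 (slack = 18).
Slack constraints have shadow price 0 (complementary slackness).
The binding rows give the dual system: 5·y_mulch + 3·y_stone = 44.5 and 2·y_mulch + 5·y_stone = 23.5.
Solving: y_mulch = 8, y_stone = 1.5.
Shadow price of stone = 1.5.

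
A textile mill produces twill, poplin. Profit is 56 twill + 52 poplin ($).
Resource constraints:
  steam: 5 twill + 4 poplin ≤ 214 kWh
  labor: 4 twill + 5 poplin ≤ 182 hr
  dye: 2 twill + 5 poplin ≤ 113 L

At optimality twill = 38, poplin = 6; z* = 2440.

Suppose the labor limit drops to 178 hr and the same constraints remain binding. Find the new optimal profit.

2424

Binding: steam and labor. Non-binding: dye (7 unused).
Slack constraints have shadow price 0 (complementary slackness).
The binding rows give the dual system: 5·y_steam + 4·y_labor = 56 and 4·y_steam + 5·y_labor = 52.
Solving: y_steam = 8, y_labor = 4.
Δz = y_labor·Δb = 4 × (-4) = -16, so new z* = 2440 − 16 = 2424.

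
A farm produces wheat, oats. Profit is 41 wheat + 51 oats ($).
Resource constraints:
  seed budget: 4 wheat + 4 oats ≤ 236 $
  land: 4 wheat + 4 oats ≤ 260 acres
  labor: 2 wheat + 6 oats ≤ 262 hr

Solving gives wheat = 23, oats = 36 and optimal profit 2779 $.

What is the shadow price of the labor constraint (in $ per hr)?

Check each constraint at x*: seed budget 236/236 (tight); land 236/260 (slack 24); labor 262/262 (tight).
By complementary slackness, y = 0 for the non-binding constraint.
Dual feasibility on the basic columns requires 4·y_seed budget + 2·y_labor = 41, 4·y_seed budget + 6·y_labor = 51.
Solving: y_seed budget = 9, y_labor = 2.5.
Shadow price of labor = 2.5.

2.5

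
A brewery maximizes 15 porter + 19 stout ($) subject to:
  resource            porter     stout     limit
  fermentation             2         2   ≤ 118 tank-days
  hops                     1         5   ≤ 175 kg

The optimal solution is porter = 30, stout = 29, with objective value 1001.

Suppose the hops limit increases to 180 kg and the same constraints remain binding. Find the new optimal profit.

Check each constraint at x*: fermentation 118/118 (tight); hops 175/175 (tight).
Dual feasibility on the basic columns requires 2·y_fermentation + 1·y_hops = 15, 2·y_fermentation + 5·y_hops = 19.
Solving: y_fermentation = 7, y_hops = 1.
Δz = y_hops·Δb = 1 × (5) = 5, so new z* = 1001 + 5 = 1006.

1006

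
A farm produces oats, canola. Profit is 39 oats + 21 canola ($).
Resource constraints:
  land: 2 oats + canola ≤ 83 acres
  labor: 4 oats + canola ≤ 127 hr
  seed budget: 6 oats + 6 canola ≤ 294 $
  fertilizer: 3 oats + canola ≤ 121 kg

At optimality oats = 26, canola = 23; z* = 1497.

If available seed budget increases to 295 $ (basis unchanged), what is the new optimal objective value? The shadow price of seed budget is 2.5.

Δb = 1, so new z* = 1497 + (2.5)·(1) = 1497 + 2.5 = 1499.5.

1499.5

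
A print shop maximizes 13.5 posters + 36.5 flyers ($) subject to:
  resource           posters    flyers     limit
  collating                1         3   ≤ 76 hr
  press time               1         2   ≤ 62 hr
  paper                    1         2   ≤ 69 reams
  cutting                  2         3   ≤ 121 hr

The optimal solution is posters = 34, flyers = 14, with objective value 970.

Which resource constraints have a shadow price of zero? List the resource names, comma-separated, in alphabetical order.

collating: 76/76 (binding)
press time: 62/62 (binding)
paper: 62/69 (slack 7)
cutting: 110/121 (slack 11)
By complementary slackness, a constraint with positive slack has shadow price 0 → cutting, paper.

cutting, paper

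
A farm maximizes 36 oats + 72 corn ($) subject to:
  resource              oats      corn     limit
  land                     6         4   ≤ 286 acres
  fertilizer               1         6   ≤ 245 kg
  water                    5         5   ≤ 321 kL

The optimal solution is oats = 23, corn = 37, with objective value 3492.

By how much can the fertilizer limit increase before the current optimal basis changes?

Binding constraints: land, fertilizer. The basis is B = [[6,4],[1,6]] with det 32.
Per unit increase in fertilizer, x* moves by d = (-0.125, 0.1875).
The basis stays optimal until water becomes binding; allowable increase = 67.2 kg.

67.2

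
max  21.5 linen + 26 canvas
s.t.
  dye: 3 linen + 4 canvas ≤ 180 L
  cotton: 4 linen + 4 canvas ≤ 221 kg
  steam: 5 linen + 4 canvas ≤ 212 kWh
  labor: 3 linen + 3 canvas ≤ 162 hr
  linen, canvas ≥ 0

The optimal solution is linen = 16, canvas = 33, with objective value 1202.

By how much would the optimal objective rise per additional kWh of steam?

At the optimum: dye uses 180 of 180 (binding); cotton uses 196 of 221 (slack = 25); steam uses 212 of 212 (binding); labor uses 147 of 162 (slack = 15).
By complementary slackness, y = 0 for the non-binding constraints.
The binding rows give the dual system: 3·y_dye + 5·y_steam = 21.5 and 4·y_dye + 4·y_steam = 26.
→ y_dye = 5.5 and y_steam = 1.
Shadow price of steam = 1.

1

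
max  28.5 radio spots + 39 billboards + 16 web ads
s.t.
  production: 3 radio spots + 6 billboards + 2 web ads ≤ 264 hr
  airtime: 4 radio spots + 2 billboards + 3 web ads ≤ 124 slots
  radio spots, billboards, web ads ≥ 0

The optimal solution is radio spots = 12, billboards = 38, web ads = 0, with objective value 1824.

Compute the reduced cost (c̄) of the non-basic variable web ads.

-4

Both production and airtime are binding at x*.
From A_Bᵀ y = c: 3·y_production + 4·y_airtime = 28.5; 6·y_production + 2·y_airtime = 39.
Solving: y_production = 5.5, y_airtime = 3.
Reduced cost of web ads: c₃ − yᵀa₃ = 16 − (5.5·2 + 3·3) = 16 − 20 = -4.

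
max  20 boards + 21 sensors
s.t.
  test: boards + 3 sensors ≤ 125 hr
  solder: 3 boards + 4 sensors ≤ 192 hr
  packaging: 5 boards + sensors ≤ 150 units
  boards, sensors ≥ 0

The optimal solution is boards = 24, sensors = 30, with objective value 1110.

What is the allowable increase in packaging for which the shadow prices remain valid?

170

Binding constraints: solder, packaging. The basis is B = [[3,4],[5,1]] with det -17.
Per unit increase in packaging, x* moves by d = (0.2353, -0.1765).
The basis stays optimal until sensors reaches 0; allowable increase = 170 units.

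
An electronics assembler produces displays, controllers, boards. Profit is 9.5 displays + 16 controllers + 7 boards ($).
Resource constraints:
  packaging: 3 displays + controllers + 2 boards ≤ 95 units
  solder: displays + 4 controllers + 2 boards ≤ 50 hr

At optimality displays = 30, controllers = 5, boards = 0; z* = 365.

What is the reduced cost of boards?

-4

At the optimum: packaging uses 95 of 95 (binding); solder uses 50 of 50 (binding).
From A_Bᵀ y = c: 3·y_packaging + 1·y_solder = 9.5; 1·y_packaging + 4·y_solder = 16.
Solving: y_packaging = 2, y_solder = 3.5.
Reduced cost of boards: c₃ − yᵀa₃ = 7 − (2·2 + 3.5·2) = 7 − 11 = -4.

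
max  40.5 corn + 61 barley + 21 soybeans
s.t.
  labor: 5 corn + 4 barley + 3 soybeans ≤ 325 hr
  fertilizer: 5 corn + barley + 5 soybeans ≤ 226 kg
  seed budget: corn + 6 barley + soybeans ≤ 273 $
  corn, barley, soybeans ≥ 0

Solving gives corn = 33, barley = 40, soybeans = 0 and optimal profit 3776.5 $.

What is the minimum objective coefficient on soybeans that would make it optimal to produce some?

Check each constraint at x*: labor 325/325 (tight); fertilizer 205/226 (slack 21); seed budget 273/273 (tight).
Since fertilizer is not tight, its dual is 0.
Dual feasibility on the basic columns requires 5·y_labor + 1·y_seed budget = 40.5, 4·y_labor + 6·y_seed budget = 61.
This yields shadow prices y_labor = 7, y_seed budget = 5.5.
soybeans enters the basis when its profit ≥ yᵀa₃ = 7·3 + 5.5·1 = 26.5.

26.5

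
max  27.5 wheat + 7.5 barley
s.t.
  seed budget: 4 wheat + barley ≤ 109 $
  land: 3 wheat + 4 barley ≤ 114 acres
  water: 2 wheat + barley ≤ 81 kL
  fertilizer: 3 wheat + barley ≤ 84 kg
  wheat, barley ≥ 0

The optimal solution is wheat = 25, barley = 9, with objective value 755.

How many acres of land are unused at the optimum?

3

land used = 3·25 + 4·9 = 111; slack = 114 − 111 = 3.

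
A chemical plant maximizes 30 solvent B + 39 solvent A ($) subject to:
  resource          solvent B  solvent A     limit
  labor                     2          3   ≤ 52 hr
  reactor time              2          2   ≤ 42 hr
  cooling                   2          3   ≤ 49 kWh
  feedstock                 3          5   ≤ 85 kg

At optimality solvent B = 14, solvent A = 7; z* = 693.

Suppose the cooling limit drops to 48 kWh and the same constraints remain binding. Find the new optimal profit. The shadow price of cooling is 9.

684

Δb = -1, so new z* = 693 + (9)·(-1) = 693 − 9 = 684.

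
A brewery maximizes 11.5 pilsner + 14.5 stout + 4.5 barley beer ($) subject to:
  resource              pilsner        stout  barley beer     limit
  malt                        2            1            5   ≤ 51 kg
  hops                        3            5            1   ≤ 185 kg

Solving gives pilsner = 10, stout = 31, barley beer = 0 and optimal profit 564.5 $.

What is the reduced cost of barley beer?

-8

At the optimum: malt uses 51 of 51 (binding); hops uses 185 of 185 (binding).
Dual feasibility on the basic columns requires 2·y_malt + 3·y_hops = 11.5, 1·y_malt + 5·y_hops = 14.5.
Solving: y_malt = 2, y_hops = 2.5.
Reduced cost of barley beer: c₃ − yᵀa₃ = 4.5 − (2·5 + 2.5·1) = 4.5 − 12.5 = -8.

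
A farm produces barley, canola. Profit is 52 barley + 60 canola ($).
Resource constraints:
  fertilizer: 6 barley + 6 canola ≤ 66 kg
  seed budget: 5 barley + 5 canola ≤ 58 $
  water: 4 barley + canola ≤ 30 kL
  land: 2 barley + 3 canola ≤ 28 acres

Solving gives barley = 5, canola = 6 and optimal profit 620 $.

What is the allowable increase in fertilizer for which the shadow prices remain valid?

Binding constraints: fertilizer, land. The basis is B = [[6,6],[2,3]] with det 6.
Per unit increase in fertilizer, x* moves by d = (0.5, -0.3333).
The basis stays optimal until water becomes binding; allowable increase = 2.4 kg.

2.4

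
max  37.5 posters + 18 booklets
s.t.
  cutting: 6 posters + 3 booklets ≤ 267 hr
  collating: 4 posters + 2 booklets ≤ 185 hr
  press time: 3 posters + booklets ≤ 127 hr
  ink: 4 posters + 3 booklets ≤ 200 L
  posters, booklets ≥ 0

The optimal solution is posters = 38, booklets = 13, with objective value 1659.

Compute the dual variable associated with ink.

Check each constraint at x*: cutting 267/267 (tight); collating 178/185 (slack 7); press time 127/127 (tight); ink 191/200 (slack 9).
Since collating, ink are not tight, their duals are 0.
The binding rows give the dual system: 6·y_cutting + 3·y_press time = 37.5 and 3·y_cutting + 1·y_press time = 18.
→ y_cutting = 5.5 and y_press time = 1.5.
Shadow price of ink = 0.

0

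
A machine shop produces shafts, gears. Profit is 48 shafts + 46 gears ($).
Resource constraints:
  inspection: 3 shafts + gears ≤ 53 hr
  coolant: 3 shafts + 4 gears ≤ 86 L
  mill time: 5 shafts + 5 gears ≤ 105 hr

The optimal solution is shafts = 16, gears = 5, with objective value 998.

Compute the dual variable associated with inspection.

At the optimum: inspection uses 53 of 53 (binding); coolant uses 68 of 86 (slack = 18); mill time uses 105 of 105 (binding).
By complementary slackness, y = 0 for the non-binding constraint.
The binding rows give the dual system: 3·y_inspection + 5·y_mill time = 48 and 1·y_inspection + 5·y_mill time = 46.
Solving: y_inspection = 1, y_mill time = 9.
Shadow price of inspection = 1.

1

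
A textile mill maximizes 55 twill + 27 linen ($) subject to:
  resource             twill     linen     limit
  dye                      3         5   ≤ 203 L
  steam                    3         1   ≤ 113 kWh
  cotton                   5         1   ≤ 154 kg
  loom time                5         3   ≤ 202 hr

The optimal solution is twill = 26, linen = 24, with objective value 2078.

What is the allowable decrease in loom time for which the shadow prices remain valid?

48

Binding constraints: cotton, loom time. The basis is B = [[5,1],[5,3]] with det 10.
Per unit decrease in loom time, x* moves by d = (0.1, -0.5).
The basis stays optimal until linen reaches 0; allowable decrease = 48 hr.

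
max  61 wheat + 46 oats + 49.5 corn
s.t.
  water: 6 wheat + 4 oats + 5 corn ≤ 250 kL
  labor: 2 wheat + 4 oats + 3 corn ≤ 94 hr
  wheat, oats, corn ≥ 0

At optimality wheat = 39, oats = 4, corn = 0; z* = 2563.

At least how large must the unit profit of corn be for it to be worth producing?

At the optimum: water uses 250 of 250 (binding); labor uses 94 of 94 (binding).
Dual feasibility on the basic columns requires 6·y_water + 2·y_labor = 61, 4·y_water + 4·y_labor = 46.
→ y_water = 9.5 and y_labor = 2.
corn enters the basis when its profit ≥ yᵀa₃ = 9.5·5 + 2·3 = 53.5.

53.5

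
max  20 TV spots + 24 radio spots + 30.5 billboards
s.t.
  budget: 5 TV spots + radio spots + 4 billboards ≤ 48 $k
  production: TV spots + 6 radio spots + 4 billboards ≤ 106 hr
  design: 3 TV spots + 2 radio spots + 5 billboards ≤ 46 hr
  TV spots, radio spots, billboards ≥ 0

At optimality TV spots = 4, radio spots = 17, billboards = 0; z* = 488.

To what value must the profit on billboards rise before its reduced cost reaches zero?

38

Binding: production and design. Non-binding: budget (11 unused).
By complementary slackness, y = 0 for the non-binding constraint.
Dual feasibility on the basic columns requires 1·y_production + 3·y_design = 20, 6·y_production + 2·y_design = 24.
Solving: y_production = 2, y_design = 6.
billboards enters the basis when its profit ≥ yᵀa₃ = 2·4 + 6·5 = 38.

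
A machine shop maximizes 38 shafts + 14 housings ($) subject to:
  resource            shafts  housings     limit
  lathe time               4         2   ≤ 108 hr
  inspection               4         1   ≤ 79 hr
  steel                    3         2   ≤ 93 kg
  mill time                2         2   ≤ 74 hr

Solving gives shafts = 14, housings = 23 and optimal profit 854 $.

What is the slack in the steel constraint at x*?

steel used = 3·14 + 2·23 = 88; slack = 93 − 88 = 5.

5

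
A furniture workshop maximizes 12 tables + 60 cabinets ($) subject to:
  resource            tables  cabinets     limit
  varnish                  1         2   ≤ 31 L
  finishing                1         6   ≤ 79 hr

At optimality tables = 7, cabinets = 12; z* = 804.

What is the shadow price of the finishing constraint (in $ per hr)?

9

Both varnish and finishing are binding at x*.
From A_Bᵀ y = c: 1·y_varnish + 1·y_finishing = 12; 2·y_varnish + 6·y_finishing = 60.
→ y_varnish = 3 and y_finishing = 9.
Shadow price of finishing = 9.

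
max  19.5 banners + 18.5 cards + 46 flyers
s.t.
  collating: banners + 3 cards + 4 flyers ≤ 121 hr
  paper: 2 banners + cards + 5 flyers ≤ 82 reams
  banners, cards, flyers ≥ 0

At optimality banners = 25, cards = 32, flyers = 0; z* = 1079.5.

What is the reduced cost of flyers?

Both collating and paper are binding at x*.
The binding rows give the dual system: 1·y_collating + 2·y_paper = 19.5 and 3·y_collating + 1·y_paper = 18.5.
Solving: y_collating = 3.5, y_paper = 8.
Reduced cost of flyers: c₃ − yᵀa₃ = 46 − (3.5·4 + 8·5) = 46 − 54 = -8.

-8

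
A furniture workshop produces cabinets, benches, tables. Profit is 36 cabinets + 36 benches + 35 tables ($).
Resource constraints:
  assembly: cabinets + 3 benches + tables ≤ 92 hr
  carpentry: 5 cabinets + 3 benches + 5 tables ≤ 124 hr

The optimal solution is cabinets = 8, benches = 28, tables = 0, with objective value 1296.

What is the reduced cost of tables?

At the optimum: assembly uses 92 of 92 (binding); carpentry uses 124 of 124 (binding).
From A_Bᵀ y = c: 1·y_assembly + 5·y_carpentry = 36; 3·y_assembly + 3·y_carpentry = 36.
Solving: y_assembly = 6, y_carpentry = 6.
Reduced cost of tables: c₃ − yᵀa₃ = 35 − (6·1 + 6·5) = 35 − 36 = -1.

-1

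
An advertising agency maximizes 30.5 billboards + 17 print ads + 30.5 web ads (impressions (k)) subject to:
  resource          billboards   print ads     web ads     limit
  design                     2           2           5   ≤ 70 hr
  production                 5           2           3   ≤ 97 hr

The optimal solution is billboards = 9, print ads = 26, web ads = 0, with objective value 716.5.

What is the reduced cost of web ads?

Check each constraint at x*: design 70/70 (tight); production 97/97 (tight).
Dual feasibility on the basic columns requires 2·y_design + 5·y_production = 30.5, 2·y_design + 2·y_production = 17.
Solving: y_design = 4, y_production = 4.5.
Reduced cost of web ads: c₃ − yᵀa₃ = 30.5 − (4·5 + 4.5·3) = 30.5 − 33.5 = -3.

-3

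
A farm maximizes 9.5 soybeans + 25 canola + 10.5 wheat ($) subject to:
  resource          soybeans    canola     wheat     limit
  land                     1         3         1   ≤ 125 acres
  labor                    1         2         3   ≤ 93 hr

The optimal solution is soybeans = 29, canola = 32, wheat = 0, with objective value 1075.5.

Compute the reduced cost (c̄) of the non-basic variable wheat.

-6

Check each constraint at x*: land 125/125 (tight); labor 93/93 (tight).
The binding rows give the dual system: 1·y_land + 1·y_labor = 9.5 and 3·y_land + 2·y_labor = 25.
Solving: y_land = 6, y_labor = 3.5.
Reduced cost of wheat: c₃ − yᵀa₃ = 10.5 − (6·1 + 3.5·3) = 10.5 − 16.5 = -6.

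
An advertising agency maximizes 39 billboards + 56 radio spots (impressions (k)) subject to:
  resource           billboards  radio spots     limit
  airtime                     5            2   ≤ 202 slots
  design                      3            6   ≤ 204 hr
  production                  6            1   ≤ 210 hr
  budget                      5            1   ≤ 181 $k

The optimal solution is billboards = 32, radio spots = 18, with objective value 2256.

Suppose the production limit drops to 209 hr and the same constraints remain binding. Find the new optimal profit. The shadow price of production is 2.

Δb = -1, so new z* = 2256 + (2)·(-1) = 2256 − 2 = 2254.

2254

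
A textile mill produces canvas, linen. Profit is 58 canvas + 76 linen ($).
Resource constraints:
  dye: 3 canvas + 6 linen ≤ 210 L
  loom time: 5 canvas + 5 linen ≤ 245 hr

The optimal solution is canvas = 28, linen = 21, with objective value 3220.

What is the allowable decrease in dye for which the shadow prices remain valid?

63

Binding constraints: dye, loom time. The basis is B = [[3,6],[5,5]] with det -15.
Per unit decrease in dye, x* moves by d = (0.3333, -0.3333).
The basis stays optimal until linen reaches 0; allowable decrease = 63 L.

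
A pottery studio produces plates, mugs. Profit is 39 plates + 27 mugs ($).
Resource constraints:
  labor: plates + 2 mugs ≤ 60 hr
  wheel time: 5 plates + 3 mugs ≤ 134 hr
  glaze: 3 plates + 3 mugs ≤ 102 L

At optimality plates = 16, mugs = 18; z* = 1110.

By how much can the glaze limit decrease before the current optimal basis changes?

21.6

Binding constraints: wheel time, glaze. The basis is B = [[5,3],[3,3]] with det 6.
Per unit decrease in glaze, x* moves by d = (0.5, -0.8333).
The basis stays optimal until mugs reaches 0; allowable decrease = 21.6 L.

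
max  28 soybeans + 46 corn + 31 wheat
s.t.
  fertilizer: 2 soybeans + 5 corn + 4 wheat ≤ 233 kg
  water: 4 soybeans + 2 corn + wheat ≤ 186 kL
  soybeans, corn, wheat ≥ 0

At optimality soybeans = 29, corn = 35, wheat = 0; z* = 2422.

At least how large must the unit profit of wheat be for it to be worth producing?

Check each constraint at x*: fertilizer 233/233 (tight); water 186/186 (tight).
The binding rows give the dual system: 2·y_fertilizer + 4·y_water = 28 and 5·y_fertilizer + 2·y_water = 46.
This yields shadow prices y_fertilizer = 8, y_water = 3.
wheat enters the basis when its profit ≥ yᵀa₃ = 8·4 + 3·1 = 35.

35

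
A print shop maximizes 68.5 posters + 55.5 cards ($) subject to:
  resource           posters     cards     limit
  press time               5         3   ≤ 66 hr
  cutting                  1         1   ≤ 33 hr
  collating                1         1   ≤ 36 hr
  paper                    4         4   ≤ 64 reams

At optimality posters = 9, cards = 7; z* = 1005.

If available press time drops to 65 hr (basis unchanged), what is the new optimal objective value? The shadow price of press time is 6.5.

998.5

Δb = -1, so new z* = 1005 + (6.5)·(-1) = 1005 − 6.5 = 998.5.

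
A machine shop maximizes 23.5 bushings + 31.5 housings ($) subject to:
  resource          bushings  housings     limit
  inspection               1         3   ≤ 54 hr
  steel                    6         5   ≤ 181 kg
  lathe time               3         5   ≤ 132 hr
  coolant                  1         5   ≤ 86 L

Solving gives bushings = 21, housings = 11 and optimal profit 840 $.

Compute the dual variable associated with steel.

3

At the optimum: inspection uses 54 of 54 (binding); steel uses 181 of 181 (binding); lathe time uses 118 of 132 (slack = 14); coolant uses 76 of 86 (slack = 10).
By complementary slackness, y = 0 for the non-binding constraints.
From A_Bᵀ y = c: 1·y_inspection + 6·y_steel = 23.5; 3·y_inspection + 5·y_steel = 31.5.
→ y_inspection = 5.5 and y_steel = 3.
Shadow price of steel = 3.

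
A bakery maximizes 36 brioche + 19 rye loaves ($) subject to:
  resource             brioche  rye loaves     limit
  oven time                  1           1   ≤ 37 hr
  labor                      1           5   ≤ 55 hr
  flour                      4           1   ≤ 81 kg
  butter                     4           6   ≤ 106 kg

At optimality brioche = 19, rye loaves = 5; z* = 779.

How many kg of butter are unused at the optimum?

butter used = 4·19 + 6·5 = 106; slack = 106 − 106 = 0.

0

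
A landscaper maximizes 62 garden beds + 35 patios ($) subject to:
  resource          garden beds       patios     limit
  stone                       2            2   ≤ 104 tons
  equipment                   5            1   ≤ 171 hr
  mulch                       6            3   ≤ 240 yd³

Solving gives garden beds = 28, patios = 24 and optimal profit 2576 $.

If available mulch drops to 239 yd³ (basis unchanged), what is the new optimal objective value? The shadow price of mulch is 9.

Δb = -1, so new z* = 2576 + (9)·(-1) = 2576 − 9 = 2567.

2567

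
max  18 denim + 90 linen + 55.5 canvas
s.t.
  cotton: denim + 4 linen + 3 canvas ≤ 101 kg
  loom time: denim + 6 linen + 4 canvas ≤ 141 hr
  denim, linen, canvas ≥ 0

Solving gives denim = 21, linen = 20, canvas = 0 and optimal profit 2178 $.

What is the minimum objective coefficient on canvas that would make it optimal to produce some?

Both cotton and loom time are binding at x*.
Dual feasibility on the basic columns requires 1·y_cotton + 1·y_loom time = 18, 4·y_cotton + 6·y_loom time = 90.
This yields shadow prices y_cotton = 9, y_loom time = 9.
canvas enters the basis when its profit ≥ yᵀa₃ = 9·3 + 9·4 = 63.

63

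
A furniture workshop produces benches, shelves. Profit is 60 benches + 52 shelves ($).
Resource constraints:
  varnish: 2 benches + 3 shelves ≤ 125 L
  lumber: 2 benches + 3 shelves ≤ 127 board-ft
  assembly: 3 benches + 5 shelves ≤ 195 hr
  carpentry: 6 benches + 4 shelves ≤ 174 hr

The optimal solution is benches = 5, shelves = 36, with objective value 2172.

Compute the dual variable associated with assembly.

Binding: assembly and carpentry. Non-binding: varnish (7 unused), lumber (9 unused).
Slack constraints have shadow price 0 (complementary slackness).
Dual feasibility on the basic columns requires 3·y_assembly + 6·y_carpentry = 60, 5·y_assembly + 4·y_carpentry = 52.
→ y_assembly = 4 and y_carpentry = 8.
Shadow price of assembly = 4.

4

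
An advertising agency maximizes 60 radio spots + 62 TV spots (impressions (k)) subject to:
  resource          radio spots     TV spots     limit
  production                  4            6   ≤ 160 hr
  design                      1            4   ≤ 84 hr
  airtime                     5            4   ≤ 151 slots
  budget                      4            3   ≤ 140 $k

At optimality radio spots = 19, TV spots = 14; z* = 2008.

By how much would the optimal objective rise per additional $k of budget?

Binding: production and airtime. Non-binding: design (9 unused), budget (22 unused).
By complementary slackness, y = 0 for the non-binding constraints.
Dual feasibility on the basic columns requires 4·y_production + 5·y_airtime = 60, 6·y_production + 4·y_airtime = 62.
This yields shadow prices y_production = 5, y_airtime = 8.
Shadow price of budget = 0.

0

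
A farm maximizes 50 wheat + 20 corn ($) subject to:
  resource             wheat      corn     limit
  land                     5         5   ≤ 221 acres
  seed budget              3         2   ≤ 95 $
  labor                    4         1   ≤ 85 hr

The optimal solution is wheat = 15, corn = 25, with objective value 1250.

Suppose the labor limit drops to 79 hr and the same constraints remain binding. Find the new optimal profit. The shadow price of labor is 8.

1202

Δb = -6, so new z* = 1250 + (8)·(-6) = 1250 − 48 = 1202.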